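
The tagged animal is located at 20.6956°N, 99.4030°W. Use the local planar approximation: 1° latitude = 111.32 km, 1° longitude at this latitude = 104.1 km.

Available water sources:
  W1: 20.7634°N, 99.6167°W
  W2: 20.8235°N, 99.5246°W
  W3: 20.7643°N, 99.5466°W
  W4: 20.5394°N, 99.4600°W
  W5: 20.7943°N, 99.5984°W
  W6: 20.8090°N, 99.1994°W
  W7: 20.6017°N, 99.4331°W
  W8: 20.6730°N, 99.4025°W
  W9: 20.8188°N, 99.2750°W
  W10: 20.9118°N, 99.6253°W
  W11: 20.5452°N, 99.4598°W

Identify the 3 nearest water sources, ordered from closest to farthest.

W8, W7, W3

Distances from 20.6956°N, 99.4030°W:
W1: 23.4916 km
W2: 19.0514 km
W3: 16.7914 km
W4: 18.3727 km
W5: 23.1189 km
W6: 24.6693 km
W7: 10.9125 km
W8: 2.5164 km
W9: 19.1217 km
W10: 33.3881 km
W11: 17.7560 km
Sorted: W8 (2.5164 km) < W7 (10.9125 km) < W3 (16.7914 km) < W11 (17.7560 km) < W4 (18.3727 km) < …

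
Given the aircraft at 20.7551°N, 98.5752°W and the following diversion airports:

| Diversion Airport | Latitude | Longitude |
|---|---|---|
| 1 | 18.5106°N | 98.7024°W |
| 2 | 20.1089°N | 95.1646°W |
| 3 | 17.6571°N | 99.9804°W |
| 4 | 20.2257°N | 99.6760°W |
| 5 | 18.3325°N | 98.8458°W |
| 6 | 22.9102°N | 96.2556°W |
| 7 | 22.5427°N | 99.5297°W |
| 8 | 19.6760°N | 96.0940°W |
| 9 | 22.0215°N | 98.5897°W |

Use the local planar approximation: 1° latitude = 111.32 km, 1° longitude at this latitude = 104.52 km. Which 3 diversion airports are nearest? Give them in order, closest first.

Distances from 20.7551°N, 98.5752°W:
1: √((-2.2445·111.32)² + (-0.1272·104.52)²) = √(62428.890238 + 176.755536) = 250.2112 km
2: √((-0.6462·111.32)² + (3.4106·104.52)²) = √(5174.641923 + 127075.075836) = 363.6615 km
3: √((-3.0980·111.32)² + (-1.4052·104.52)²) = √(118934.875467 + 21571.238687) = 374.8415 km
4: √((-0.5294·111.32)² + (-1.1008·104.52)²) = √(3473.075859 + 13237.794773) = 129.2705 km
5: √((-2.4226·111.32)² + (-0.2706·104.52)²) = √(72729.369242 + 799.934424) = 271.1629 km
6: √((2.1551·111.32)² + (2.3196·104.52)²) = √(57554.760246 + 58779.380190) = 341.0779 km
7: √((1.7876·111.32)² + (-0.9545·104.52)²) = √(39599.261555 + 9952.923536) = 222.6032 km
8: √((-1.0791·111.32)² + (2.4812·104.52)²) = √(14430.114608 + 67254.654673) = 285.8055 km
9: √((1.2664·111.32)² + (-0.0145·104.52)²) = √(19874.133329 + 2.296861) = 140.9838 km
Sorted: 4 (129.2705 km) < 9 (140.9838 km) < 7 (222.6032 km) < 1 (250.2112 km) < 5 (271.1629 km) < …

4, 9, 7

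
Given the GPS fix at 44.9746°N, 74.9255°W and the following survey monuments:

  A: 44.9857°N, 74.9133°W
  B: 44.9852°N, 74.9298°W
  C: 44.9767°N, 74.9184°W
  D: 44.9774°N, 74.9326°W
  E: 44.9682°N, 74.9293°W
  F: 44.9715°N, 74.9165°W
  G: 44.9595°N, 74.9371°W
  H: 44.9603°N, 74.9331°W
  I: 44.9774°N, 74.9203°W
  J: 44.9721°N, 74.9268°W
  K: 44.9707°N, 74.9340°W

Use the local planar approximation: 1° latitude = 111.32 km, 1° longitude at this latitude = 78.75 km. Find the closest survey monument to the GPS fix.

J

Distances from 44.9746°N, 74.9255°W:
A: √((0.0111·111.32)² + (0.0122·78.75)²) = √(1.526836 + 0.923041) = 1.5652 km
B: √((0.0106·111.32)² + (-0.0043·78.75)²) = √(1.392381 + 0.114667) = 1.2276 km
C: √((0.0021·111.32)² + (0.0071·78.75)²) = √(0.054649 + 0.312621) = 0.6060 km
D: √((0.0028·111.32)² + (-0.0071·78.75)²) = √(0.097154 + 0.312621) = 0.6401 km
E: √((-0.0064·111.32)² + (-0.0038·78.75)²) = √(0.507582 + 0.089551) = 0.7727 km
F: √((-0.0031·111.32)² + (0.0090·78.75)²) = √(0.119088 + 0.502327) = 0.7883 km
G: √((-0.0151·111.32)² + (-0.0116·78.75)²) = √(2.825532 + 0.834482) = 1.9131 km
H: √((-0.0143·111.32)² + (-0.0076·78.75)²) = √(2.534069 + 0.358202) = 1.7007 km
I: √((0.0028·111.32)² + (0.0052·78.75)²) = √(0.097154 + 0.167690) = 0.5146 km
J: √((-0.0025·111.32)² + (-0.0013·78.75)²) = √(0.077451 + 0.010481) = 0.2965 km
K: √((-0.0039·111.32)² + (-0.0085·78.75)²) = √(0.188484 + 0.448063) = 0.7978 km
Minimum: J at 0.2965 km.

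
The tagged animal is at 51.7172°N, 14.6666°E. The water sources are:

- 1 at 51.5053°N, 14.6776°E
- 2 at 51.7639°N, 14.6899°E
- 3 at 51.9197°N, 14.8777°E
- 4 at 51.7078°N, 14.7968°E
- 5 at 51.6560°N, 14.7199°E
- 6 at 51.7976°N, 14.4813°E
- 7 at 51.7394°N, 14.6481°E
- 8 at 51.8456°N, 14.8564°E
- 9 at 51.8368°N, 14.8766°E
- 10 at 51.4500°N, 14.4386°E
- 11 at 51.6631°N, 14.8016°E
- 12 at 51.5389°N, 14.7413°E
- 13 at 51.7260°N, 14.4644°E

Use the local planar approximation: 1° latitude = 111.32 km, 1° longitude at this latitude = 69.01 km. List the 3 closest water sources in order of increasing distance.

7, 2, 5

Distances from 51.7172°N, 14.6666°E:
1: 23.6009 km
2: 5.4416 km
3: 26.8399 km
4: 9.0458 km
5: 7.7423 km
6: 15.6085 km
7: 2.7816 km
8: 19.3872 km
9: 19.6794 km
10: 33.6499 km
11: 11.0934 km
12: 20.5069 km
13: 13.9882 km
Sorted: 7 (2.7816 km) < 2 (5.4416 km) < 5 (7.7423 km) < 4 (9.0458 km) < 11 (11.0934 km) < …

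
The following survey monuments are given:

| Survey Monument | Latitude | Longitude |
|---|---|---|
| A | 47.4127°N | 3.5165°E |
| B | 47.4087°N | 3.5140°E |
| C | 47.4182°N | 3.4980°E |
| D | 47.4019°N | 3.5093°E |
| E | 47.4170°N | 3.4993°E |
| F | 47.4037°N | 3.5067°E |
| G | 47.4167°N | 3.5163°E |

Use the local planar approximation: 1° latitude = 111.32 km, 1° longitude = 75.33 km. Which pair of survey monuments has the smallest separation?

C and E

Pairwise distances:
A–B: √((-0.0040·111.32)² + (-0.0025·75.33)²) = √(0.198274 + 0.035466) = 0.4835 km
A–C: √((0.0055·111.32)² + (-0.0185·75.33)²) = √(0.374862 + 1.942135) = 1.5222 km
A–D: √((-0.0108·111.32)² + (-0.0072·75.33)²) = √(1.445419 + 0.294172) = 1.3189 km
A–E: √((0.0043·111.32)² + (-0.0172·75.33)²) = √(0.229131 + 1.678776) = 1.3813 km
A–F: √((-0.0090·111.32)² + (-0.0098·75.33)²) = √(1.003764 + 0.544989) = 1.2445 km
A–G: √((0.0040·111.32)² + (-0.0002·75.33)²) = √(0.198274 + 0.000227) = 0.4455 km
B–C: √((0.0095·111.32)² + (-0.0160·75.33)²) = √(1.118391 + 1.452700) = 1.6035 km
B–D: √((-0.0068·111.32)² + (-0.0047·75.33)²) = √(0.573013 + 0.125352) = 0.8357 km
B–E: √((0.0083·111.32)² + (-0.0147·75.33)²) = √(0.853695 + 1.226226) = 1.4422 km
B–F: √((-0.0050·111.32)² + (-0.0073·75.33)²) = √(0.309804 + 0.302400) = 0.7824 km
B–G: √((0.0080·111.32)² + (0.0023·75.33)²) = √(0.793097 + 0.030019) = 0.9073 km
C–D: √((-0.0163·111.32)² + (0.0113·75.33)²) = √(3.292468 + 0.724591) = 2.0043 km
C–E: √((-0.0012·111.32)² + (0.0013·75.33)²) = √(0.017845 + 0.009590) = 0.1656 km
C–F: √((-0.0145·111.32)² + (0.0087·75.33)²) = √(2.605448 + 0.429511) = 1.7421 km
C–G: √((-0.0015·111.32)² + (0.0183·75.33)²) = √(0.027882 + 1.900370) = 1.3886 km
D–E: √((0.0151·111.32)² + (-0.0100·75.33)²) = √(2.825532 + 0.567461) = 1.8420 km
D–F: √((0.0018·111.32)² + (-0.0026·75.33)²) = √(0.040151 + 0.038360) = 0.2802 km
D–G: √((0.0148·111.32)² + (0.0070·75.33)²) = √(2.714375 + 0.278056) = 1.7299 km
E–F: √((-0.0133·111.32)² + (0.0074·75.33)²) = √(2.192046 + 0.310742) = 1.5820 km
E–G: √((-0.0003·111.32)² + (0.0170·75.33)²) = √(0.001115 + 1.639962) = 1.2810 km
F–G: √((0.0130·111.32)² + (0.0096·75.33)²) = √(2.094272 + 0.522972) = 1.6178 km
Closest pair: C–E at 0.1656 km.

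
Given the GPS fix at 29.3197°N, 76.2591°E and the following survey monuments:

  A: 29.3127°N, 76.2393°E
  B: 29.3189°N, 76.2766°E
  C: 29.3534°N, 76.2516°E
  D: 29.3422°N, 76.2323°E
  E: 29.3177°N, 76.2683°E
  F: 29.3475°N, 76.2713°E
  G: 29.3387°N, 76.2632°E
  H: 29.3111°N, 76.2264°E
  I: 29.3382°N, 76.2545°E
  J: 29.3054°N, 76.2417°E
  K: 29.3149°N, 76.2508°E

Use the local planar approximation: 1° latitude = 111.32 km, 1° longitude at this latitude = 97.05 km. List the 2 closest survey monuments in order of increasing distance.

E, K

Distances from 29.3197°N, 76.2591°E:
A: √((-0.0070·111.32)² + (-0.0198·97.05)²) = √(0.607215 + 3.692508) = 2.0736 km
B: √((-0.0008·111.32)² + (0.0175·97.05)²) = √(0.007931 + 2.884478) = 1.7007 km
C: √((0.0337·111.32)² + (-0.0075·97.05)²) = √(14.073632 + 0.529802) = 3.8214 km
D: √((0.0225·111.32)² + (-0.0268·97.05)²) = √(6.273522 + 6.764889) = 3.6109 km
E: √((-0.0020·111.32)² + (0.0092·97.05)²) = √(0.049569 + 0.797199) = 0.9202 km
F: √((0.0278·111.32)² + (0.0122·97.05)²) = √(9.577143 + 1.401880) = 3.3135 km
G: √((0.0190·111.32)² + (0.0041·97.05)²) = √(4.473563 + 0.158328) = 2.1522 km
H: √((-0.0086·111.32)² + (-0.0327·97.05)²) = √(0.916523 + 10.071324) = 3.3148 km
I: √((0.0185·111.32)² + (-0.0046·97.05)²) = √(4.241211 + 0.199300) = 2.1073 km
J: √((-0.0143·111.32)² + (-0.0174·97.05)²) = √(2.534069 + 2.851606) = 2.3207 km
K: √((-0.0048·111.32)² + (-0.0083·97.05)²) = √(0.285515 + 0.648854) = 0.9666 km
Sorted: E (0.9202 km) < K (0.9666 km) < B (1.7007 km) < A (2.0736 km) < …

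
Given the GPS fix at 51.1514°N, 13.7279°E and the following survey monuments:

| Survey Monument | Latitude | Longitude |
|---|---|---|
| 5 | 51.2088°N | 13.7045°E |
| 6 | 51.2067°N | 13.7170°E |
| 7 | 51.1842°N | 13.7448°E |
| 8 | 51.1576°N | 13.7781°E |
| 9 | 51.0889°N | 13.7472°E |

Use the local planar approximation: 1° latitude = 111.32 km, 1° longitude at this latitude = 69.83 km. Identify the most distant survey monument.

Distances from 51.1514°N, 13.7279°E:
5: √((0.0574·111.32)² + (-0.0234·69.83)²) = √(40.829135 + 2.670028) = 6.5954 km
6: √((0.0553·111.32)² + (-0.0109·69.83)²) = √(37.896287 + 0.579345) = 6.2029 km
7: √((0.0328·111.32)² + (0.0169·69.83)²) = √(13.331962 + 1.392700) = 3.8373 km
8: √((0.0062·111.32)² + (0.0502·69.83)²) = √(0.476354 + 12.288292) = 3.5728 km
9: √((-0.0625·111.32)² + (0.0193·69.83)²) = √(48.406806 + 1.816347) = 7.0868 km
Maximum: 9 at 7.0868 km.

9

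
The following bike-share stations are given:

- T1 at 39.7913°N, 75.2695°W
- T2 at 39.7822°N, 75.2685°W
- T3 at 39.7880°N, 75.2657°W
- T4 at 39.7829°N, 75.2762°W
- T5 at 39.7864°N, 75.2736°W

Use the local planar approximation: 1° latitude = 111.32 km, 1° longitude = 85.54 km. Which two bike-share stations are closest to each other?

T4 and T5

Pairwise distances:
T4–T5: 0.4486 km
T1–T3: 0.4905 km
T2–T5: 0.6395 km
T1–T5: 0.6485 km
T2–T4: 0.6633 km
T2–T3: 0.6886 km
T3–T5: 0.6988 km
T1–T2: 1.0166 km
T3–T4: 1.0626 km
T1–T4: 1.0967 km
Closest pair: T4–T5 at 0.4486 km.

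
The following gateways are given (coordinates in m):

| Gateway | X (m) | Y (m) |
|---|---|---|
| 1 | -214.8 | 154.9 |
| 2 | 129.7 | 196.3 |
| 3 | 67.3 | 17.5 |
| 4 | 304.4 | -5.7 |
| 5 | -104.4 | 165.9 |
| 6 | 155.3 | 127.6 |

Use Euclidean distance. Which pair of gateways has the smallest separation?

Pairwise distances:
1–2: √((344.5)² + (41.4)²) = √(118680.250 + 1713.960) = 347.0 m
1–3: √((282.1)² + (-137.4)²) = √(79580.410 + 18878.760) = 313.8 m
1–4: √((519.2)² + (-160.6)²) = √(269568.640 + 25792.360) = 543.5 m
1–5: √((110.4)² + (11.0)²) = √(12188.160 + 121.000) = 110.9 m
1–6: √((370.1)² + (-27.3)²) = √(136974.010 + 745.290) = 371.1 m
2–3: √((-62.4)² + (-178.8)²) = √(3893.760 + 31969.440) = 189.4 m
2–4: √((174.7)² + (-202.0)²) = √(30520.090 + 40804.000) = 267.1 m
2–5: √((-234.1)² + (-30.4)²) = √(54802.810 + 924.160) = 236.1 m
2–6: √((25.6)² + (-68.7)²) = √(655.360 + 4719.690) = 73.3 m
3–4: √((237.1)² + (-23.2)²) = √(56216.410 + 538.240) = 238.2 m
3–5: √((-171.7)² + (148.4)²) = √(29480.890 + 22022.560) = 226.9 m
3–6: √((88.0)² + (110.1)²) = √(7744.000 + 12122.010) = 140.9 m
4–5: √((-408.8)² + (171.6)²) = √(167117.440 + 29446.560) = 443.4 m
4–6: √((-149.1)² + (133.3)²) = √(22230.810 + 17768.890) = 200.0 m
5–6: √((259.7)² + (-38.3)²) = √(67444.090 + 1466.890) = 262.5 m
Closest pair: 2–6 at 73.3 m.

2 and 6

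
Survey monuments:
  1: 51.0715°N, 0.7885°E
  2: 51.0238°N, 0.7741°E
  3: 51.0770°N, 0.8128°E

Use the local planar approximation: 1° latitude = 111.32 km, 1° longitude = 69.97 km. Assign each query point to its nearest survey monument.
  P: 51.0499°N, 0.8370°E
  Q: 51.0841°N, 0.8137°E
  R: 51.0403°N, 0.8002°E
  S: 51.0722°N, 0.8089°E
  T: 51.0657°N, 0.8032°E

P at 51.0499°N, 0.8370°E:
  1: 4.1591 km
  2: 5.2737 km
  3: 3.4595 km
  → nearest: 3 (3.4595 km)
Q at 51.0841°N, 0.8137°E:
  1: 2.2531 km
  2: 7.2620 km
  3: 0.7929 km
  → nearest: 3 (0.7929 km)
R at 51.0403°N, 0.8002°E:
  1: 3.5684 km
  2: 2.5901 km
  3: 4.1795 km
  → nearest: 2 (2.5901 km)
S at 51.0722°N, 0.8089°E:
  1: 1.4295 km
  2: 5.9126 km
  3: 0.6000 km
  → nearest: 3 (0.6000 km)
T at 51.0657°N, 0.8032°E:
  1: 1.2144 km
  2: 5.0894 km
  3: 1.4260 km
  → nearest: 1 (1.2144 km)

P→3; Q→3; R→2; S→3; T→1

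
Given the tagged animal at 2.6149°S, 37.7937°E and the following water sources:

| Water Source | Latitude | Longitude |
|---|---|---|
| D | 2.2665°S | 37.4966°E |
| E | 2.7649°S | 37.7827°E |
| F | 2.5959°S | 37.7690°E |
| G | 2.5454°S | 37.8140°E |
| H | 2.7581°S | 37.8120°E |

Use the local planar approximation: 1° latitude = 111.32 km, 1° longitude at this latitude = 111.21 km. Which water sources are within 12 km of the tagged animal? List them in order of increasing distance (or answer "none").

F, G

Distances from 2.6149°S, 37.7937°E:
D: √((0.3484·111.32)² + (-0.2971·111.21)²) = √(1504.189968 + 1091.674046) = 50.9496 km
E: √((-0.1500·111.32)² + (-0.0110·111.21)²) = √(278.823204 + 1.496487) = 16.7428 km
F: √((0.0190·111.32)² + (-0.0247·111.21)²) = √(4.473563 + 7.545388) = 3.4668 km
G: √((0.0695·111.32)² + (0.0203·111.21)²) = √(59.857146 + 5.096591) = 8.0594 km
H: √((-0.1432·111.32)² + (0.0183·111.21)²) = √(254.116246 + 4.141807) = 16.0704 km
Threshold 12 km: F (3.4668 km), G (8.0594 km) are within range.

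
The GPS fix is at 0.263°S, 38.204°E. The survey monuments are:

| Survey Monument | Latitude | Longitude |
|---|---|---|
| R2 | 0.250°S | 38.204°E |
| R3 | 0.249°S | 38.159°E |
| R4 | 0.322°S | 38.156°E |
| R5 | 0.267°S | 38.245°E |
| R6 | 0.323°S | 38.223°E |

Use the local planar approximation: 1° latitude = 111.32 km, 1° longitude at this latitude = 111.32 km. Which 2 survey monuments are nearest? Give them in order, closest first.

Distances from 0.263°S, 38.204°E:
R2: √((0.013·111.32)² + (0.000·111.32)²) = √(2.09427 + 0.00000) = 1.447 km
R3: √((0.014·111.32)² + (-0.045·111.32)²) = √(2.42886 + 25.09409) = 5.246 km
R4: √((-0.059·111.32)² + (-0.048·111.32)²) = √(43.13705 + 28.55150) = 8.467 km
R5: √((-0.004·111.32)² + (0.041·111.32)²) = √(0.19827 + 20.83119) = 4.586 km
R6: √((-0.060·111.32)² + (0.019·111.32)²) = √(44.61171 + 4.47356) = 7.006 km
Sorted: R2 (1.447 km) < R5 (4.586 km) < R3 (5.246 km) < R6 (7.006 km) < …

R2, R5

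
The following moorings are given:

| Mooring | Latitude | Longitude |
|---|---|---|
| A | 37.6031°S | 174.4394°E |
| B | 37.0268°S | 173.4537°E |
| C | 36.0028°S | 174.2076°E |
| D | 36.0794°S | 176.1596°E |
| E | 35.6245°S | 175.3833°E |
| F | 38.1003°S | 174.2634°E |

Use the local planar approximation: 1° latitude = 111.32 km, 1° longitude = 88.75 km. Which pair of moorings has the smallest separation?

Pairwise distances:
A–F: 57.5102 km
D–E: 85.5050 km
A–B: 108.4832 km
C–E: 112.5211 km
B–C: 132.1774 km
B–F: 139.4443 km
C–D: 173.4497 km
A–C: 179.3293 km
A–D: 228.2056 km
B–E: 231.7234 km
C–F: 233.5462 km
A–E: 235.6503 km
B–D: 262.2864 km
D–F: 280.9461 km
E–F: 292.9800 km
Closest pair: A–F at 57.5102 km.

A and F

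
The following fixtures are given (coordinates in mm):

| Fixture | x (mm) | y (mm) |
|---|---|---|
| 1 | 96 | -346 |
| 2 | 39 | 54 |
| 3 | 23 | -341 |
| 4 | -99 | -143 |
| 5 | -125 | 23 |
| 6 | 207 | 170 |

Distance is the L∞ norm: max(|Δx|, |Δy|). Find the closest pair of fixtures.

1 and 3

Pairwise distances:
1–2: max(|-57|, |400|) = 400 mm
1–3: max(|-73|, |5|) = 73 mm
1–4: max(|-195|, |203|) = 203 mm
1–5: max(|-221|, |369|) = 369 mm
1–6: max(|111|, |516|) = 516 mm
2–3: max(|-16|, |-395|) = 395 mm
2–4: max(|-138|, |-197|) = 197 mm
2–5: max(|-164|, |-31|) = 164 mm
2–6: max(|168|, |116|) = 168 mm
3–4: max(|-122|, |198|) = 198 mm
3–5: max(|-148|, |364|) = 364 mm
3–6: max(|184|, |511|) = 511 mm
4–5: max(|-26|, |166|) = 166 mm
4–6: max(|306|, |313|) = 313 mm
5–6: max(|332|, |147|) = 332 mm
Closest pair: 1–3 at 73 mm.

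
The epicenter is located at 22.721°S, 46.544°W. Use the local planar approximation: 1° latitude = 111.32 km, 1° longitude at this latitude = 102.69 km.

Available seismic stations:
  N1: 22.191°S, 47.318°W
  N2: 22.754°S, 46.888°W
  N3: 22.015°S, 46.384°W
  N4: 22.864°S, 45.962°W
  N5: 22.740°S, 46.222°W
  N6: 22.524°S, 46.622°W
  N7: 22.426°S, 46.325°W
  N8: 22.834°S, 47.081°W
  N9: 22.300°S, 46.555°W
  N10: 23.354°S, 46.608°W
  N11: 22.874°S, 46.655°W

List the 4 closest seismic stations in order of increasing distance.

Distances from 22.721°S, 46.544°W:
N1: √((0.530·111.32)² + (-0.774·102.69)²) = √(3480.95280 + 6317.39786) = 98.987 km
N2: √((-0.033·111.32)² + (-0.344·102.69)²) = √(13.49504 + 1247.88106) = 35.516 km
N3: √((0.706·111.32)² + (0.160·102.69)²) = √(6176.68989 + 269.95804) = 80.291 km
N4: √((-0.143·111.32)² + (0.582·102.69)²) = √(253.40692 + 3571.92455) = 61.849 km
N5: √((-0.019·111.32)² + (0.322·102.69)²) = √(4.47356 + 1093.37226) = 33.134 km
N6: √((0.197·111.32)² + (-0.078·102.69)²) = √(480.92665 + 64.15722) = 23.347 km
N7: √((0.295·111.32)² + (0.219·102.69)²) = √(1078.42619 + 505.76007) = 39.802 km
N8: √((-0.113·111.32)² + (-0.537·102.69)²) = √(158.23527 + 3040.91919) = 56.561 km
N9: √((0.421·111.32)² + (-0.011·102.69)²) = √(2196.39571 + 1.27597) = 46.879 km
N10: √((-0.633·111.32)² + (-0.064·102.69)²) = √(4965.39515 + 43.19329) = 70.771 km
N11: √((-0.153·111.32)² + (-0.111·102.69)²) = √(290.08766 + 129.92785) = 20.494 km
Sorted: N11 (20.494 km) < N6 (23.347 km) < N5 (33.134 km) < N2 (35.516 km) < N7 (39.802 km) < N9 (46.879 km) < …

N11, N6, N5, N2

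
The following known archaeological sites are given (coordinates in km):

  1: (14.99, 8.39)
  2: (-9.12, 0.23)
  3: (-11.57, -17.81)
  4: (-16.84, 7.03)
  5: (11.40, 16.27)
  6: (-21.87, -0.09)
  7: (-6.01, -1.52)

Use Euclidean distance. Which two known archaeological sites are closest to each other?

2 and 7

Pairwise distances:
2–7: 3.57 km
1–5: 8.66 km
4–6: 8.72 km
2–4: 10.29 km
2–6: 12.75 km
4–7: 13.80 km
6–7: 15.92 km
3–7: 17.21 km
2–3: 18.21 km
3–6: 20.50 km
1–7: 23.22 km
5–7: 24.89 km
3–4: 25.39 km
1–2: 25.45 km
2–5: 26.05 km
4–5: 29.71 km
1–4: 31.86 km
5–6: 37.07 km
1–3: 37.31 km
1–6: 37.82 km
3–5: 41.10 km
Closest pair: 2–7 at 3.57 km.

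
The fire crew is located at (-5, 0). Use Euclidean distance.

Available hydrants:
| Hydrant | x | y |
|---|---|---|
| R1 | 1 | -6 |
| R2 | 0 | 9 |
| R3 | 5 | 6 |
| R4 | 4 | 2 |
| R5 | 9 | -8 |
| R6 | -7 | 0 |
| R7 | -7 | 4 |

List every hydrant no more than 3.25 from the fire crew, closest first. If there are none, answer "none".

R6

Distances from (-5, 0):
R1: √((6)² + (-6)²) = √(36.000 + 36.000) = 8.5
R2: √((5)² + (9)²) = √(25.000 + 81.000) = 10.3
R3: √((10)² + (6)²) = √(100.000 + 36.000) = 11.7
R4: √((9)² + (2)²) = √(81.000 + 4.000) = 9.2
R5: √((14)² + (-8)²) = √(196.000 + 64.000) = 16.1
R6: √((-2)² + (0)²) = √(4.000 + 0.000) = 2.0
R7: √((-2)² + (4)²) = √(4.000 + 16.000) = 4.5
Threshold 3.25: R6 (2.0) is within range.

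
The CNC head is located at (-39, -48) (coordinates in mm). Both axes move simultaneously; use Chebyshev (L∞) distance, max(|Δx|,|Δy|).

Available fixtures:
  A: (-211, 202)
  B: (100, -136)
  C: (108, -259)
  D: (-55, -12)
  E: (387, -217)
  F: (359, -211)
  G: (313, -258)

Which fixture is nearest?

D

Distances from (-39, -48):
A: max(|-172|, |250|) = 250 mm
B: max(|139|, |-88|) = 139 mm
C: max(|147|, |-211|) = 211 mm
D: max(|-16|, |36|) = 36 mm
E: max(|426|, |-169|) = 426 mm
F: max(|398|, |-163|) = 398 mm
G: max(|352|, |-210|) = 352 mm
Minimum: D at 36 mm.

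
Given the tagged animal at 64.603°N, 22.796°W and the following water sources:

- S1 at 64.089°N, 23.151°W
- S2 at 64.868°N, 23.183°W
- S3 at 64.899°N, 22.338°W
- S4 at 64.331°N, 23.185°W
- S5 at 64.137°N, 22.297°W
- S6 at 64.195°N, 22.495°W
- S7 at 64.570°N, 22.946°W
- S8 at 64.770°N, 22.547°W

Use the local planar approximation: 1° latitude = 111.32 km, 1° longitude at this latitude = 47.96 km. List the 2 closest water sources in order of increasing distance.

S7, S8

Distances from 64.603°N, 22.796°W:
S1: 59.698 km
S2: 34.853 km
S3: 39.601 km
S4: 35.565 km
S5: 57.129 km
S6: 47.658 km
S7: 8.078 km
S8: 22.096 km
Sorted: S7 (8.078 km) < S8 (22.096 km) < S2 (34.853 km) < S4 (35.565 km) < …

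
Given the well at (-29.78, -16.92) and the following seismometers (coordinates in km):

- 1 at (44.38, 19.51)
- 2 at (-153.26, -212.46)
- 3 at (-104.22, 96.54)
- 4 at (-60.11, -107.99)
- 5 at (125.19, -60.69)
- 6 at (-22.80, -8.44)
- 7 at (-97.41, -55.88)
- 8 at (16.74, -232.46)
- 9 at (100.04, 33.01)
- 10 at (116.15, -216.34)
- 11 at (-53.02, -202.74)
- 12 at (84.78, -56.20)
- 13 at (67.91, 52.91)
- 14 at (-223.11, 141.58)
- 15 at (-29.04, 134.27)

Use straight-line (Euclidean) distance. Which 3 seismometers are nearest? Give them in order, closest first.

Distances from (-29.78, -16.92):
1: √((74.16)² + (36.43)²) = √(5499.7056 + 1327.1449) = 82.62 km
2: √((-123.48)² + (-195.54)²) = √(15247.3104 + 38235.8916) = 231.26 km
3: √((-74.44)² + (113.46)²) = √(5541.3136 + 12873.1716) = 135.70 km
4: √((-30.33)² + (-91.07)²) = √(919.9089 + 8293.7449) = 95.99 km
5: √((154.97)² + (-43.77)²) = √(24015.7009 + 1915.8129) = 161.03 km
6: √((6.98)² + (8.48)²) = √(48.7204 + 71.9104) = 10.98 km
7: √((-67.63)² + (-38.96)²) = √(4573.8169 + 1517.8816) = 78.05 km
8: √((46.52)² + (-215.54)²) = √(2164.1104 + 46457.4916) = 220.50 km
9: √((129.82)² + (49.93)²) = √(16853.2324 + 2493.0049) = 139.09 km
10: √((145.93)² + (-199.42)²) = √(21295.5649 + 39768.3364) = 247.11 km
11: √((-23.24)² + (-185.82)²) = √(540.0976 + 34529.0724) = 187.27 km
12: √((114.56)² + (-39.28)²) = √(13123.9936 + 1542.9184) = 121.11 km
13: √((97.69)² + (69.83)²) = √(9543.3361 + 4876.2289) = 120.08 km
14: √((-193.33)² + (158.50)²) = √(37376.4889 + 25122.2500) = 250.00 km
15: √((0.74)² + (151.19)²) = √(0.5476 + 22858.4161) = 151.19 km
Sorted: 6 (10.98 km) < 7 (78.05 km) < 1 (82.62 km) < 4 (95.99 km) < 13 (120.08 km) < …

6, 7, 1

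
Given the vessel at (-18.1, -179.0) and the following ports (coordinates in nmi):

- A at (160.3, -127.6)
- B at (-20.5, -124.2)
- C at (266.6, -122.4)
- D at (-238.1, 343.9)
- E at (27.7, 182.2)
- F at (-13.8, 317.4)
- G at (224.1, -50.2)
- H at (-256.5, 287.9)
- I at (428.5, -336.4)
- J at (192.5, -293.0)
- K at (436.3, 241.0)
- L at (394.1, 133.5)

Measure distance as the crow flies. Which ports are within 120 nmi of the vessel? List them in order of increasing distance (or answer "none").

B

Distances from (-18.1, -179.0):
A: √((178.4)² + (51.4)²) = √(31826.560 + 2641.960) = 185.7 nmi
B: √((-2.4)² + (54.8)²) = √(5.760 + 3003.040) = 54.9 nmi
C: √((284.7)² + (56.6)²) = √(81054.090 + 3203.560) = 290.3 nmi
D: √((-220.0)² + (522.9)²) = √(48400.000 + 273424.410) = 567.3 nmi
E: √((45.8)² + (361.2)²) = √(2097.640 + 130465.440) = 364.1 nmi
F: √((4.3)² + (496.4)²) = √(18.490 + 246412.960) = 496.4 nmi
G: √((242.2)² + (128.8)²) = √(58660.840 + 16589.440) = 274.3 nmi
H: √((-238.4)² + (466.9)²) = √(56834.560 + 217995.610) = 524.2 nmi
I: √((446.6)² + (-157.4)²) = √(199451.560 + 24774.760) = 473.5 nmi
J: √((210.6)² + (-114.0)²) = √(44352.360 + 12996.000) = 239.5 nmi
K: √((454.4)² + (420.0)²) = √(206479.360 + 176400.000) = 618.8 nmi
L: √((412.2)² + (312.5)²) = √(169908.840 + 97656.250) = 517.3 nmi
Threshold 120 nmi: B (54.9 nmi) is within range.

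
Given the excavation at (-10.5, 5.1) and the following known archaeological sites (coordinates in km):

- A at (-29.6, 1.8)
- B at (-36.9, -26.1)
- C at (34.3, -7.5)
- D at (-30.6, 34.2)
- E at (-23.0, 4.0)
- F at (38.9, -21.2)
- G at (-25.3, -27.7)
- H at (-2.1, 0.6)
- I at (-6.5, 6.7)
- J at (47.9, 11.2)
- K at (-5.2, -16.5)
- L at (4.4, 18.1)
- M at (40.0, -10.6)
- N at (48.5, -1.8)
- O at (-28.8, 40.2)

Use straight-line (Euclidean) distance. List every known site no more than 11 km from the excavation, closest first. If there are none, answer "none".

Distances from (-10.5, 5.1):
A: √((-19.1)² + (-3.3)²) = √(364.810 + 10.890) = 19.4 km
B: √((-26.4)² + (-31.2)²) = √(696.960 + 973.440) = 40.9 km
C: √((44.8)² + (-12.6)²) = √(2007.040 + 158.760) = 46.5 km
D: √((-20.1)² + (29.1)²) = √(404.010 + 846.810) = 35.4 km
E: √((-12.5)² + (-1.1)²) = √(156.250 + 1.210) = 12.5 km
F: √((49.4)² + (-26.3)²) = √(2440.360 + 691.690) = 56.0 km
G: √((-14.8)² + (-32.8)²) = √(219.040 + 1075.840) = 36.0 km
H: √((8.4)² + (-4.5)²) = √(70.560 + 20.250) = 9.5 km
I: √((4.0)² + (1.6)²) = √(16.000 + 2.560) = 4.3 km
J: √((58.4)² + (6.1)²) = √(3410.560 + 37.210) = 58.7 km
K: √((5.3)² + (-21.6)²) = √(28.090 + 466.560) = 22.2 km
L: √((14.9)² + (13.0)²) = √(222.010 + 169.000) = 19.8 km
M: √((50.5)² + (-15.7)²) = √(2550.250 + 246.490) = 52.9 km
N: √((59.0)² + (-6.9)²) = √(3481.000 + 47.610) = 59.4 km
O: √((-18.3)² + (35.1)²) = √(334.890 + 1232.010) = 39.6 km
Threshold 11 km: I (4.3 km), H (9.5 km) are within range.

I, H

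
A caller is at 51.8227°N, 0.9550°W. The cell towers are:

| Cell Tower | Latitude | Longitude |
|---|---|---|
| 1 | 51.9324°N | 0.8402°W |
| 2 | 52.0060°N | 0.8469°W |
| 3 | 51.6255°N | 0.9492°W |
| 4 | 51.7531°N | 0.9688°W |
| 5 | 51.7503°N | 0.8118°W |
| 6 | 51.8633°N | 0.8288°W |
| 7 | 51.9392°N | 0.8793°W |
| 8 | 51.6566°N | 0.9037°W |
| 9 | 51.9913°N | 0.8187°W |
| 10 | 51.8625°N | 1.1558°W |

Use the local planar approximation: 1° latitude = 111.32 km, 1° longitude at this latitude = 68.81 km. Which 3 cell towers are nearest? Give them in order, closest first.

4, 6, 5

Distances from 51.8227°N, 0.9550°W:
1: 14.5440 km
2: 21.7185 km
3: 21.9559 km
4: 7.8058 km
5: 12.7299 km
6: 9.7896 km
7: 13.9758 km
8: 18.8242 km
9: 20.9814 km
10: 14.5100 km
Sorted: 4 (7.8058 km) < 6 (9.7896 km) < 5 (12.7299 km) < 7 (13.9758 km) < 10 (14.5100 km) < …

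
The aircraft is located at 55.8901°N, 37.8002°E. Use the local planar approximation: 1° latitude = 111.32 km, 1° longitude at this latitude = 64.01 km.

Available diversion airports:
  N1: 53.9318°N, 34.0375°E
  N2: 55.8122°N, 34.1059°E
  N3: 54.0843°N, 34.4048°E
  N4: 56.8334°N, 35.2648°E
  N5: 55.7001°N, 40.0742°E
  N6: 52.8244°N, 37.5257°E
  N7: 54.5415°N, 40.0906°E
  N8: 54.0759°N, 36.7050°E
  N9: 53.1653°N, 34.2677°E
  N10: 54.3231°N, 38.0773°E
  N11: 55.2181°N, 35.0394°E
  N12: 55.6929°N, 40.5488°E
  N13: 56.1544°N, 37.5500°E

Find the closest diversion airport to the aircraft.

N13

Distances from 55.8901°N, 37.8002°E:
N1: 324.8569 km
N2: 236.6311 km
N3: 296.0510 km
N4: 193.3005 km
N5: 147.0874 km
N6: 341.7257 km
N7: 209.8378 km
N8: 213.7781 km
N9: 378.3306 km
N10: 175.3379 km
N11: 191.9001 km
N12: 177.3021 km
N13: 33.4983 km
Minimum: N13 at 33.4983 km.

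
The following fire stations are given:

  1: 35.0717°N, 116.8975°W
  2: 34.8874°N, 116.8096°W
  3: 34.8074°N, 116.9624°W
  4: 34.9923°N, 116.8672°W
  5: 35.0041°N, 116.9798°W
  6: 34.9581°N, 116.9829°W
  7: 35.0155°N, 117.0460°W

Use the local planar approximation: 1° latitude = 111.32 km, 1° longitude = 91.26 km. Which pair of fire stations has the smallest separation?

5 and 6

Pairwise distances:
1–2: 22.0288 km
1–3: 30.0121 km
1–4: 9.2612 km
1–5: 10.6320 km
1–6: 14.8546 km
1–7: 14.9265 km
2–3: 16.5457 km
2–4: 12.8060 km
2–5: 20.2491 km
2–6: 17.6654 km
2–7: 25.8608 km
3–4: 22.3415 km
3–5: 21.9541 km
3–6: 16.8799 km
3–7: 24.3897 km
4–5: 10.3595 km
4–6: 11.2242 km
4–7: 16.5204 km
5–6: 5.1285 km
5–7: 6.1733 km
6–7: 8.6017 km
Closest pair: 5–6 at 5.1285 km.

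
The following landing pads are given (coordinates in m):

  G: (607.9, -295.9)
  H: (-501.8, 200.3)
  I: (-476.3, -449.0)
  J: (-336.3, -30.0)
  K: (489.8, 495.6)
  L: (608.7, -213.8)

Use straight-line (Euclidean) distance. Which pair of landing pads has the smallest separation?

G and L

Pairwise distances:
G–H: 1215.6 m
G–I: 1095.0 m
G–J: 980.9 m
G–K: 800.3 m
G–L: 82.1 m
H–I: 649.8 m
H–J: 283.6 m
H–K: 1034.6 m
H–L: 1185.2 m
I–J: 441.8 m
I–K: 1351.2 m
I–L: 1110.2 m
J–K: 979.1 m
J–L: 962.7 m
K–L: 719.3 m
Closest pair: G–L at 82.1 m.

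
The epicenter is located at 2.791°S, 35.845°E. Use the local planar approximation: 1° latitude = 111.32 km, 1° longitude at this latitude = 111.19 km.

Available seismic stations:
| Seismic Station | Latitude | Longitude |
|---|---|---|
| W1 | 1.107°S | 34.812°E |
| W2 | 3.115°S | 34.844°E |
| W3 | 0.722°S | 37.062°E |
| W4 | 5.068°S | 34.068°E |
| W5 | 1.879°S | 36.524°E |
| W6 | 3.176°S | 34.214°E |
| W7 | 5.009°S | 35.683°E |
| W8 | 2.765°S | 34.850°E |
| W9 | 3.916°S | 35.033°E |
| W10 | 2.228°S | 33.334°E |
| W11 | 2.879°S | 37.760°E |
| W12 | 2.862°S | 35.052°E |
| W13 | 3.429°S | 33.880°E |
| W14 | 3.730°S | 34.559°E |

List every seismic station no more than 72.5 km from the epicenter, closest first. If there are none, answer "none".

none

Distances from 2.791°S, 35.845°E:
W1: 219.852 km
W2: 116.999 km
W3: 267.131 km
W4: 321.387 km
W5: 126.519 km
W6: 186.346 km
W7: 247.564 km
W8: 110.672 km
W9: 154.387 km
W10: 286.146 km
W11: 213.154 km
W12: 88.527 km
W13: 229.742 km
W14: 177.123 km
Threshold 72.5 km: none within range.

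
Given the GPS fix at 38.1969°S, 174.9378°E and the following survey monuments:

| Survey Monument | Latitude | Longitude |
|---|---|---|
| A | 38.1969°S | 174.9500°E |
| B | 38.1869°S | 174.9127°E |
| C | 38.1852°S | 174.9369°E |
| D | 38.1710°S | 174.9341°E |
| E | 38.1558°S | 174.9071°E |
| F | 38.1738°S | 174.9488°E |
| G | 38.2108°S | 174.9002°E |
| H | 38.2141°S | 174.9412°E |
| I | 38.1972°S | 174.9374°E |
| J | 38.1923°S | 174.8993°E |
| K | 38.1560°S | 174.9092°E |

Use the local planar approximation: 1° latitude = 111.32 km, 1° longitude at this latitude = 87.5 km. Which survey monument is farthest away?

E

Distances from 38.1969°S, 174.9378°E:
A: √((0.0000·111.32)² + (0.0122·87.5)²) = √(0.000000 + 1.139556) = 1.0675 km
B: √((0.0100·111.32)² + (-0.0251·87.5)²) = √(1.239214 + 4.823514) = 2.4623 km
C: √((0.0117·111.32)² + (-0.0009·87.5)²) = √(1.696360 + 0.006202) = 1.3048 km
D: √((0.0259·111.32)² + (-0.0037·87.5)²) = √(8.312773 + 0.104814) = 2.9013 km
E: √((0.0411·111.32)² + (-0.0307·87.5)²) = √(20.932931 + 7.215939) = 5.3056 km
F: √((0.0231·111.32)² + (0.0110·87.5)²) = √(6.612571 + 0.926406) = 2.7457 km
G: √((-0.0139·111.32)² + (-0.0376·87.5)²) = √(2.394286 + 10.824100) = 3.6357 km
H: √((-0.0172·111.32)² + (0.0034·87.5)²) = √(3.666091 + 0.088506) = 1.9377 km
I: √((-0.0003·111.32)² + (-0.0004·87.5)²) = √(0.001115 + 0.001225) = 0.0484 km
J: √((0.0046·111.32)² + (-0.0385·87.5)²) = √(0.262218 + 11.348477) = 3.4074 km
K: √((0.0409·111.32)² + (-0.0286·87.5)²) = √(20.729700 + 6.262506) = 5.1954 km
Maximum: E at 5.3056 km.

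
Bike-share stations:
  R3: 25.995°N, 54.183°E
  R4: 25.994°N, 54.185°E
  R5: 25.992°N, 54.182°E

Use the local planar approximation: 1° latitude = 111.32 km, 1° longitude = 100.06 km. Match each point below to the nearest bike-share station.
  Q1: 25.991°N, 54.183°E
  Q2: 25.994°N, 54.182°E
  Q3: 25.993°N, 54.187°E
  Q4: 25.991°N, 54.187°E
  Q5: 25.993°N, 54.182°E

Q1→R5; Q2→R3; Q3→R4; Q4→R4; Q5→R5

Q1 at 25.991°N, 54.183°E:
  R3: 0.445280 km
  R4: 0.389329 km
  R5: 0.149680 km
  → nearest: R5 (0.149680 km)
Q2 at 25.994°N, 54.182°E:
  R3: 0.149680 km
  R4: 0.300180 km
  R5: 0.222640 km
  → nearest: R3 (0.149680 km)
Q3 at 25.993°N, 54.187°E:
  R3: 0.457996 km
  R4: 0.228998 km
  R5: 0.512535 km
  → nearest: R4 (0.228998 km)
Q4 at 25.991°N, 54.187°E:
  R3: 0.598721 km
  R4: 0.389329 km
  R5: 0.512535 km
  → nearest: R4 (0.389329 km)
Q5 at 25.993°N, 54.182°E:
  R3: 0.244091 km
  R4: 0.320156 km
  R5: 0.111320 km
  → nearest: R5 (0.111320 km)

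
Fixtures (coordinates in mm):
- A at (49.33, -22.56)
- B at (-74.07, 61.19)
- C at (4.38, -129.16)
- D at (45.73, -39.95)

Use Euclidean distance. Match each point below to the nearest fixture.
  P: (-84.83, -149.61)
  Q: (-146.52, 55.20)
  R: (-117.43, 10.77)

P at (-84.83, -149.61):
  A: √((134.16)² + (127.05)²) = √(17998.9056 + 16141.7025) = 184.77 mm
  B: √((10.76)² + (210.80)²) = √(115.7776 + 44436.6400) = 211.07 mm
  C: √((89.21)² + (20.45)²) = √(7958.4241 + 418.2025) = 91.52 mm
  D: √((130.56)² + (109.66)²) = √(17045.9136 + 12025.3156) = 170.50 mm
  → nearest: C (91.52 mm)
Q at (-146.52, 55.20):
  A: √((195.85)² + (-77.76)²) = √(38357.2225 + 6046.6176) = 210.72 mm
  B: √((72.45)² + (5.99)²) = √(5249.0025 + 35.8801) = 72.70 mm
  C: √((150.90)² + (-184.36)²) = √(22770.8100 + 33988.6096) = 238.24 mm
  D: √((192.25)² + (-95.15)²) = √(36960.0625 + 9053.5225) = 214.51 mm
  → nearest: B (72.70 mm)
R at (-117.43, 10.77):
  A: √((166.76)² + (-33.33)²) = √(27808.8976 + 1110.8889) = 170.06 mm
  B: √((43.36)² + (50.42)²) = √(1880.0896 + 2542.1764) = 66.50 mm
  C: √((121.81)² + (-139.93)²) = √(14837.6761 + 19580.4049) = 185.52 mm
  D: √((163.16)² + (-50.72)²) = √(26621.1856 + 2572.5184) = 170.86 mm
  → nearest: B (66.50 mm)

P→C; Q→B; R→B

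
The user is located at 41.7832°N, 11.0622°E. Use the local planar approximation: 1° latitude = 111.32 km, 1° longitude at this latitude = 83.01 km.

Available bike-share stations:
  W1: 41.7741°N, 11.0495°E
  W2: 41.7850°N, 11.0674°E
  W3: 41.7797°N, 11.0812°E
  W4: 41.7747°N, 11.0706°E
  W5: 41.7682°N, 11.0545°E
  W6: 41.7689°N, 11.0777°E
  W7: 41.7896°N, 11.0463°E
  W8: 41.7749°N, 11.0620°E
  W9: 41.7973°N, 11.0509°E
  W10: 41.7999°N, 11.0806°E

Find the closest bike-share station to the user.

W2

Distances from 41.7832°N, 11.0622°E:
W1: √((-0.0091·111.32)² + (-0.0127·83.01)²) = √(1.026193 + 1.111395) = 1.4620 km
W2: √((0.0018·111.32)² + (0.0052·83.01)²) = √(0.040151 + 0.186323) = 0.4759 km
W3: √((-0.0035·111.32)² + (0.0190·83.01)²) = √(0.151804 + 2.487528) = 1.6246 km
W4: √((-0.0085·111.32)² + (0.0084·83.01)²) = √(0.895332 + 0.486205) = 1.1754 km
W5: √((-0.0150·111.32)² + (-0.0077·83.01)²) = √(2.788232 + 0.408547) = 1.7880 km
W6: √((-0.0143·111.32)² + (0.0155·83.01)²) = √(2.534069 + 1.655481) = 2.0468 km
W7: √((0.0064·111.32)² + (-0.0159·83.01)²) = √(0.507582 + 1.742028) = 1.4999 km
W8: √((-0.0083·111.32)² + (-0.0002·83.01)²) = √(0.853695 + 0.000276) = 0.9241 km
W9: √((0.0141·111.32)² + (-0.0113·83.01)²) = √(2.463682 + 0.879868) = 1.8285 km
W10: √((0.0167·111.32)² + (0.0184·83.01)²) = √(3.456045 + 2.332902) = 2.4060 km
Minimum: W2 at 0.4759 km.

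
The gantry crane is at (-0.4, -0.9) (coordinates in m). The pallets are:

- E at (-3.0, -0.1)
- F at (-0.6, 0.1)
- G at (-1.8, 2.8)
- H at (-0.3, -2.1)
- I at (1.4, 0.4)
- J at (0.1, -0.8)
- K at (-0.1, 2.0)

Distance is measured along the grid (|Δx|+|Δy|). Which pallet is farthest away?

G

Distances from (-0.4, -0.9):
E: 3.4 m
F: 1.2 m
G: 5.1 m
H: 1.3 m
I: 3.1 m
J: 0.6 m
K: 3.2 m
Maximum: G at 5.1 m.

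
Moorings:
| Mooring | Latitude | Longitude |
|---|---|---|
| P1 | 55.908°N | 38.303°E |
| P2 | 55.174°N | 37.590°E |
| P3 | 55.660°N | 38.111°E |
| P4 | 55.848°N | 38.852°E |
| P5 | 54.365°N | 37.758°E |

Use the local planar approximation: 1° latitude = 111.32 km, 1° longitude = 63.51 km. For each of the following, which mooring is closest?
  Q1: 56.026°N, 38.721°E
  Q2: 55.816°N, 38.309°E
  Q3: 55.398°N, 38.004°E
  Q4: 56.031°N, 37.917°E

Q1→P4; Q2→P1; Q3→P3; Q4→P1

Q1 at 56.026°N, 38.721°E:
  P1: √((-0.118·111.32)² + (-0.418·63.51)²) = √(172.54819 + 704.75277) = 29.619 km
  P2: √((-0.852·111.32)² + (-1.131·63.51)²) = √(8995.50574 + 5159.52160) = 118.975 km
  P3: √((-0.366·111.32)² + (-0.610·63.51)²) = √(1660.00183 + 1500.87283) = 56.222 km
  P4: √((-0.178·111.32)² + (0.131·63.51)²) = √(392.63264 + 69.21924) = 21.491 km
  P5: √((-1.661·111.32)² + (-0.963·63.51)²) = √(34188.94190 + 3740.56150) = 194.755 km
  → nearest: P4 (21.491 km)
Q2 at 55.816°N, 38.309°E:
  P1: √((0.092·111.32)² + (-0.006·63.51)²) = √(104.88709 + 0.14521) = 10.249 km
  P2: √((-0.642·111.32)² + (-0.719·63.51)²) = √(5107.59498 + 2085.17258) = 84.810 km
  P3: √((-0.156·111.32)² + (-0.198·63.51)²) = √(301.57518 + 158.13012) = 21.441 km
  P4: √((0.032·111.32)² + (0.543·63.51)²) = √(12.68955 + 1189.27937) = 34.669 km
  P5: √((-1.451·111.32)² + (-0.551·63.51)²) = √(26090.42900 + 1224.58074) = 165.273 km
  → nearest: P1 (10.249 km)
Q3 at 55.398°N, 38.004°E:
  P1: √((0.510·111.32)² + (0.299·63.51)²) = √(3223.19624 + 360.60073) = 59.865 km
  P2: √((-0.224·111.32)² + (-0.414·63.51)²) = √(621.78814 + 691.32921) = 36.237 km
  P3: √((0.262·111.32)² + (0.107·63.51)²) = √(850.64622 + 46.17977) = 29.947 km
  P4: √((0.450·111.32)² + (0.848·63.51)²) = √(2509.40884 + 2900.52044) = 73.552 km
  P5: √((-1.033·111.32)² + (-0.246·63.51)²) = √(13223.51884 + 244.09250) = 116.050 km
  → nearest: P3 (29.947 km)
Q4 at 56.031°N, 37.917°E:
  P1: √((-0.123·111.32)² + (0.386·63.51)²) = √(187.48072 + 600.97836) = 28.080 km
  P2: √((-0.857·111.32)² + (-0.327·63.51)²) = √(9101.39659 + 431.30027) = 97.636 km
  P3: √((-0.371·111.32)² + (0.194·63.51)²) = √(1705.66687 + 151.80556) = 43.098 km
  P4: √((-0.183·111.32)² + (0.935·63.51)²) = √(415.00046 + 3526.20411) = 62.779 km
  P5: √((-1.666·111.32)² + (-0.159·63.51)²) = √(34395.08519 + 101.97142) = 185.734 km
  → nearest: P1 (28.080 km)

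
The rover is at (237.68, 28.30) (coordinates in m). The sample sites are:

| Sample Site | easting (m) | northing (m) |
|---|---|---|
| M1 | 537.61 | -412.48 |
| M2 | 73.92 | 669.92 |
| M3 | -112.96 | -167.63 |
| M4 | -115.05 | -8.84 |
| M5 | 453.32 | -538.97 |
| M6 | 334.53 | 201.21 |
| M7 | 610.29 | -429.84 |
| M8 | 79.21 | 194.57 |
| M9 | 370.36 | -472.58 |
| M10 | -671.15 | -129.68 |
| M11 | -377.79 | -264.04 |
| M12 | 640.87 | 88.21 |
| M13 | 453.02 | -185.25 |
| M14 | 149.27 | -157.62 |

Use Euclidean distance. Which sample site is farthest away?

Distances from (237.68, 28.30):
M1: √((299.93)² + (-440.78)²) = √(89958.0049 + 194287.0084) = 533.15 m
M2: √((-163.76)² + (641.62)²) = √(26817.3376 + 411676.2244) = 662.19 m
M3: √((-350.64)² + (-195.93)²) = √(122948.4096 + 38388.5649) = 401.67 m
M4: √((-352.73)² + (-37.14)²) = √(124418.4529 + 1379.3796) = 354.68 m
M5: √((215.64)² + (-567.27)²) = √(46500.6096 + 321795.2529) = 606.87 m
M6: √((96.85)² + (172.91)²) = √(9379.9225 + 29897.8681) = 198.19 m
M7: √((372.61)² + (-458.14)²) = √(138838.2121 + 209892.2596) = 590.53 m
M8: √((-158.47)² + (166.27)²) = √(25112.7409 + 27645.7129) = 229.69 m
M9: √((132.68)² + (-500.88)²) = √(17603.9824 + 250880.7744) = 518.16 m
M10: √((-908.83)² + (-157.98)²) = √(825971.9689 + 24957.6804) = 922.46 m
M11: √((-615.47)² + (-292.34)²) = √(378803.3209 + 85462.6756) = 681.37 m
M12: √((403.19)² + (59.91)²) = √(162562.1761 + 3589.2081) = 407.62 m
M13: √((215.34)² + (-213.55)²) = √(46371.3156 + 45603.6025) = 303.27 m
M14: √((-88.41)² + (-185.92)²) = √(7816.3281 + 34566.2464) = 205.87 m
Maximum: M10 at 922.46 m.

M10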